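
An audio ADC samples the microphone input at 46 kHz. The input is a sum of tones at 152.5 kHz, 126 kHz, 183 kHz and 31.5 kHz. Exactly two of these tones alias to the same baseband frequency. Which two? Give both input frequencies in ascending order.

fs/2 = 23 kHz.
152.5 kHz mod fs = 14.5 kHz.
14.5 kHz ≤ fs/2 = 23 kHz, appears at 14.5 kHz.
126 kHz mod fs = 34 kHz.
34 kHz > fs/2 = 23 kHz, folds to fs − 34 kHz = 12 kHz.
183 kHz mod fs = 45 kHz.
45 kHz > fs/2 = 23 kHz, folds to fs − 45 kHz = 1 kHz.
31.5 kHz > fs/2 = 23 kHz, folds to fs − 31.5 kHz = 14.5 kHz.
31.5 kHz and 152.5 kHz both map to 14.5 kHz.

31.5 kHz, 152.5 kHz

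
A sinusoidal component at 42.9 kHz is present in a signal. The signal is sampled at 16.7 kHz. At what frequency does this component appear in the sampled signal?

7.2 kHz

42.9 kHz mod fs = 9.5 kHz.
9.5 kHz > fs/2 = 8.35 kHz, folds to fs − 9.5 kHz = 7.2 kHz.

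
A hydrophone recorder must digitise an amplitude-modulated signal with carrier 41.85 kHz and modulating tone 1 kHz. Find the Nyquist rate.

85.7 kHz

AM sidebands sit at fc ± fm = 40.85 kHz and 42.85 kHz.
Highest-frequency component: 42.85 kHz.
Nyquist rate = 2 × 42.85 kHz = 85.7 kHz.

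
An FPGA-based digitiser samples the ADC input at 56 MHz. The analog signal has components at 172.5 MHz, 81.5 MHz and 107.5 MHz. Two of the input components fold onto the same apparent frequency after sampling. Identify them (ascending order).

107.5 MHz, 172.5 MHz

fs/2 = 28 MHz.
172.5 MHz mod fs = 4.5 MHz.
4.5 MHz ≤ fs/2 = 28 MHz, appears at 4.5 MHz.
81.5 MHz mod fs = 25.5 MHz.
25.5 MHz ≤ fs/2 = 28 MHz, appears at 25.5 MHz.
107.5 MHz mod fs = 51.5 MHz.
51.5 MHz > fs/2 = 28 MHz, folds to fs − 51.5 MHz = 4.5 MHz.
107.5 MHz and 172.5 MHz both map to 4.5 MHz.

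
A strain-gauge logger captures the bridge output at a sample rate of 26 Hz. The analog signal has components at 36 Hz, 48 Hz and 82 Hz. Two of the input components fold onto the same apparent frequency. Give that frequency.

fs/2 = 13 Hz.
36 Hz mod fs = 10 Hz.
10 Hz ≤ fs/2 = 13 Hz, appears at 10 Hz.
48 Hz mod fs = 22 Hz.
22 Hz > fs/2 = 13 Hz, folds to fs − 22 Hz = 4 Hz.
82 Hz mod fs = 4 Hz.
4 Hz ≤ fs/2 = 13 Hz, appears at 4 Hz.
48 Hz and 82 Hz both map to 4 Hz.

4 Hz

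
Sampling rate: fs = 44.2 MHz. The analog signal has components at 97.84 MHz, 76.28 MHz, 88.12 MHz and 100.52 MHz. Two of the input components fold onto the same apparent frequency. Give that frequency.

fs/2 = 22.1 MHz.
97.84 MHz mod fs = 9.44 MHz.
9.44 MHz ≤ fs/2 = 22.1 MHz, appears at 9.44 MHz.
76.28 MHz mod fs = 32.08 MHz.
32.08 MHz > fs/2 = 22.1 MHz, folds to fs − 32.08 MHz = 12.12 MHz.
88.12 MHz mod fs = 43.92 MHz.
43.92 MHz > fs/2 = 22.1 MHz, folds to fs − 43.92 MHz = 0.28 MHz.
100.52 MHz mod fs = 12.12 MHz.
12.12 MHz ≤ fs/2 = 22.1 MHz, appears at 12.12 MHz.
76.28 MHz and 100.52 MHz both map to 12.12 MHz.

12.12 MHz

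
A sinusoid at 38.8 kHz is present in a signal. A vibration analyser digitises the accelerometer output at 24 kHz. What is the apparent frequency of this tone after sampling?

9.2 kHz

38.8 kHz mod fs = 14.8 kHz.
14.8 kHz > fs/2 = 12 kHz, folds to fs − 14.8 kHz = 9.2 kHz.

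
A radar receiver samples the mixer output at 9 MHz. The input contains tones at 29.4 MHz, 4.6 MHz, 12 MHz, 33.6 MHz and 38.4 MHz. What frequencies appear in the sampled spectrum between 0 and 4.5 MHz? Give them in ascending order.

2.4 MHz, 3 MHz, 4.4 MHz

fs/2 = 4.5 MHz.
29.4 MHz mod fs = 2.4 MHz.
2.4 MHz ≤ fs/2 = 4.5 MHz, appears at 2.4 MHz.
4.6 MHz > fs/2 = 4.5 MHz, folds to fs − 4.6 MHz = 4.4 MHz.
12 MHz mod fs = 3 MHz.
3 MHz ≤ fs/2 = 4.5 MHz, appears at 3 MHz.
33.6 MHz mod fs = 6.6 MHz.
6.6 MHz > fs/2 = 4.5 MHz, folds to fs − 6.6 MHz = 2.4 MHz.
38.4 MHz mod fs = 2.4 MHz.
2.4 MHz ≤ fs/2 = 4.5 MHz, appears at 2.4 MHz.
Distinct values: {2.4 MHz, 3 MHz, 4.4 MHz}.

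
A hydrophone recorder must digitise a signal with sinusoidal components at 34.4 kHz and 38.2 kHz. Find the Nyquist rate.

Highest-frequency component: 38.2 kHz.
Nyquist rate = 2 × 38.2 kHz = 76.4 kHz.

76.4 kHz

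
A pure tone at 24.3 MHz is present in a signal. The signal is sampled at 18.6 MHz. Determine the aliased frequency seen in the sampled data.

5.7 MHz

24.3 MHz mod fs = 5.7 MHz.
5.7 MHz ≤ fs/2 = 9.3 MHz, appears at 5.7 MHz.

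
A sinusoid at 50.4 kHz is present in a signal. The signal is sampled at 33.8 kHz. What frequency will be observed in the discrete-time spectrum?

50.4 kHz mod fs = 16.6 kHz.
16.6 kHz ≤ fs/2 = 16.9 kHz, appears at 16.6 kHz.

16.6 kHz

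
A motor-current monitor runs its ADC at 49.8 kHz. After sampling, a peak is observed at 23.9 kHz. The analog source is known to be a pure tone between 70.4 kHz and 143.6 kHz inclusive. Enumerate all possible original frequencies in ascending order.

Frequencies that alias to 23.9 kHz are k·fs ± 23.9 kHz for integer k ≥ 0.
k=0: 23.9 kHz.
k=1: 25.9 kHz, 73.7 kHz.
k=2: 75.7 kHz, 123.5 kHz.
k=3: 125.5 kHz, 173.3 kHz.
k=4: 175.3 kHz, 223.1 kHz.
Within [70.4 kHz, 143.6 kHz]: 73.7 kHz, 75.7 kHz, 123.5 kHz, 125.5 kHz.

73.7 kHz, 75.7 kHz, 123.5 kHz, 125.5 kHz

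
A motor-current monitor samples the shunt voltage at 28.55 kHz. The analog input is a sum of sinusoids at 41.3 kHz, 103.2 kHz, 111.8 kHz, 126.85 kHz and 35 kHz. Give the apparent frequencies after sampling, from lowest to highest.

2.4 kHz, 6.45 kHz, 11 kHz, 12.65 kHz, 12.75 kHz

fs/2 = 14.275 kHz.
41.3 kHz mod fs = 12.75 kHz.
12.75 kHz ≤ fs/2 = 14.275 kHz, appears at 12.75 kHz.
103.2 kHz mod fs = 17.55 kHz.
17.55 kHz > fs/2 = 14.275 kHz, folds to fs − 17.55 kHz = 11 kHz.
111.8 kHz mod fs = 26.15 kHz.
26.15 kHz > fs/2 = 14.275 kHz, folds to fs − 26.15 kHz = 2.4 kHz.
126.85 kHz mod fs = 12.65 kHz.
12.65 kHz ≤ fs/2 = 14.275 kHz, appears at 12.65 kHz.
35 kHz mod fs = 6.45 kHz.
6.45 kHz ≤ fs/2 = 14.275 kHz, appears at 6.45 kHz.
Distinct values: {2.4 kHz, 6.45 kHz, 11 kHz, 12.65 kHz, 12.75 kHz}.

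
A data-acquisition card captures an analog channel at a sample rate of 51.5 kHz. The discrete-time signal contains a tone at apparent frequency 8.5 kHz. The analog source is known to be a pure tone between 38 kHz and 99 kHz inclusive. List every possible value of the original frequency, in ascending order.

43 kHz, 60 kHz, 94.5 kHz

Frequencies that alias to 8.5 kHz are k·fs ± 8.5 kHz for integer k ≥ 0.
k=0: 8.5 kHz.
k=1: 43 kHz, 60 kHz.
k=2: 94.5 kHz, 111.5 kHz.
k=3: 146 kHz, 163 kHz.
Within [38 kHz, 99 kHz]: 43 kHz, 60 kHz, 94.5 kHz.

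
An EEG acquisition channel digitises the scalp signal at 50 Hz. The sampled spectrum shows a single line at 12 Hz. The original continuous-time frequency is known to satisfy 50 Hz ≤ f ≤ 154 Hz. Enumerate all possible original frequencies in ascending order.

Frequencies that alias to 12 Hz are k·fs ± 12 Hz for integer k ≥ 0.
k=0: 12 Hz.
k=1: 38 Hz, 62 Hz.
k=2: 88 Hz, 112 Hz.
k=3: 138 Hz, 162 Hz.
k=4: 188 Hz, 212 Hz.
Within [50 Hz, 154 Hz]: 62 Hz, 88 Hz, 112 Hz, 138 Hz.

62 Hz, 88 Hz, 112 Hz, 138 Hz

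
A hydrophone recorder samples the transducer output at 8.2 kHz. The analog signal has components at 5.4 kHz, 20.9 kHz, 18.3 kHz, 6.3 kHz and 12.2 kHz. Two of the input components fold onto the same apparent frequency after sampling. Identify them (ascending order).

6.3 kHz, 18.3 kHz

fs/2 = 4.1 kHz.
5.4 kHz > fs/2 = 4.1 kHz, folds to fs − 5.4 kHz = 2.8 kHz.
20.9 kHz mod fs = 4.5 kHz.
4.5 kHz > fs/2 = 4.1 kHz, folds to fs − 4.5 kHz = 3.7 kHz.
18.3 kHz mod fs = 1.9 kHz.
1.9 kHz ≤ fs/2 = 4.1 kHz, appears at 1.9 kHz.
6.3 kHz > fs/2 = 4.1 kHz, folds to fs − 6.3 kHz = 1.9 kHz.
12.2 kHz mod fs = 4 kHz.
4 kHz ≤ fs/2 = 4.1 kHz, appears at 4 kHz.
6.3 kHz and 18.3 kHz both map to 1.9 kHz.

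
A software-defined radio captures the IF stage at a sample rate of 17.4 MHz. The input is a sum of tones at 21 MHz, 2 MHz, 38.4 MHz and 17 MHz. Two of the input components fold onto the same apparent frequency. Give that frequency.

3.6 MHz

fs/2 = 8.7 MHz.
21 MHz mod fs = 3.6 MHz.
3.6 MHz ≤ fs/2 = 8.7 MHz, appears at 3.6 MHz.
2 MHz ≤ fs/2 = 8.7 MHz, passes unchanged.
38.4 MHz mod fs = 3.6 MHz.
3.6 MHz ≤ fs/2 = 8.7 MHz, appears at 3.6 MHz.
17 MHz > fs/2 = 8.7 MHz, folds to fs − 17 MHz = 0.4 MHz.
21 MHz and 38.4 MHz both map to 3.6 MHz.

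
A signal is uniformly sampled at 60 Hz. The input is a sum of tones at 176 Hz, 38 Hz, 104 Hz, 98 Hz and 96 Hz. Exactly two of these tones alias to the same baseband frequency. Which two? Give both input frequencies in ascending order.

fs/2 = 30 Hz.
176 Hz mod fs = 56 Hz.
56 Hz > fs/2 = 30 Hz, folds to fs − 56 Hz = 4 Hz.
38 Hz > fs/2 = 30 Hz, folds to fs − 38 Hz = 22 Hz.
104 Hz mod fs = 44 Hz.
44 Hz > fs/2 = 30 Hz, folds to fs − 44 Hz = 16 Hz.
98 Hz mod fs = 38 Hz.
38 Hz > fs/2 = 30 Hz, folds to fs − 38 Hz = 22 Hz.
96 Hz mod fs = 36 Hz.
36 Hz > fs/2 = 30 Hz, folds to fs − 36 Hz = 24 Hz.
38 Hz and 98 Hz both map to 22 Hz.

38 Hz, 98 Hz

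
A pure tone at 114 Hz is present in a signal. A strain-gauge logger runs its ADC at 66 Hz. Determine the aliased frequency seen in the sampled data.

18 Hz

114 Hz mod fs = 48 Hz.
48 Hz > fs/2 = 33 Hz, folds to fs − 48 Hz = 18 Hz.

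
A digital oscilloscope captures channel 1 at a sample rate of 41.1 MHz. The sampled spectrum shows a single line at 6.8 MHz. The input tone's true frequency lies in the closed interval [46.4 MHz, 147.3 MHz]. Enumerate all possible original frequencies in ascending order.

Frequencies that alias to 6.8 MHz are k·fs ± 6.8 MHz for integer k ≥ 0.
k=0: 6.8 MHz.
k=1: 34.3 MHz, 47.9 MHz.
k=2: 75.4 MHz, 89 MHz.
k=3: 116.5 MHz, 130.1 MHz.
k=4: 157.6 MHz, 171.2 MHz.
Within [46.4 MHz, 147.3 MHz]: 47.9 MHz, 75.4 MHz, 89 MHz, 116.5 MHz, 130.1 MHz.

47.9 MHz, 75.4 MHz, 89 MHz, 116.5 MHz, 130.1 MHz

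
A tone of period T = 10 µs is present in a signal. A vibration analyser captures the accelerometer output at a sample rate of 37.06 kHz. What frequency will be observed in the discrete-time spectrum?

11.18 kHz

T = 10 µs → f = 1/T = 100 kHz.
100 kHz mod fs = 25.88 kHz.
25.88 kHz > fs/2 = 18.53 kHz, folds to fs − 25.88 kHz = 11.18 kHz.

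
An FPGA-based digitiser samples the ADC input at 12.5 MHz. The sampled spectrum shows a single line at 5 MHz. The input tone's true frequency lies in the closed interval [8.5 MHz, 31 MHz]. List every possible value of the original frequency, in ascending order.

17.5 MHz, 20 MHz, 30 MHz

Frequencies that alias to 5 MHz are k·fs ± 5 MHz for integer k ≥ 0.
k=0: 5 MHz.
k=1: 7.5 MHz, 17.5 MHz.
k=2: 20 MHz, 30 MHz.
k=3: 32.5 MHz, 42.5 MHz.
Within [8.5 MHz, 31 MHz]: 17.5 MHz, 20 MHz, 30 MHz.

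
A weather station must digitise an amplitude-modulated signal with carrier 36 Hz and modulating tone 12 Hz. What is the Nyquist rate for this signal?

96 Hz

AM sidebands sit at fc ± fm = 24 Hz and 48 Hz.
Highest-frequency component: 48 Hz.
Nyquist rate = 2 × 48 Hz = 96 Hz.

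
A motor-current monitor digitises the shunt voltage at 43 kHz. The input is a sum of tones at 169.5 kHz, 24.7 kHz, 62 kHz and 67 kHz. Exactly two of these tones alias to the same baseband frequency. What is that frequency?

19 kHz

fs/2 = 21.5 kHz.
169.5 kHz mod fs = 40.5 kHz.
40.5 kHz > fs/2 = 21.5 kHz, folds to fs − 40.5 kHz = 2.5 kHz.
24.7 kHz > fs/2 = 21.5 kHz, folds to fs − 24.7 kHz = 18.3 kHz.
62 kHz mod fs = 19 kHz.
19 kHz ≤ fs/2 = 21.5 kHz, appears at 19 kHz.
67 kHz mod fs = 24 kHz.
24 kHz > fs/2 = 21.5 kHz, folds to fs − 24 kHz = 19 kHz.
62 kHz and 67 kHz both map to 19 kHz.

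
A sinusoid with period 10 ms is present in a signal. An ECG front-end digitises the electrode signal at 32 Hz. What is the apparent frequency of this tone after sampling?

T = 10 ms → f = 1/T = 100 Hz.
100 Hz mod fs = 4 Hz.
4 Hz ≤ fs/2 = 16 Hz, appears at 4 Hz.

4 Hz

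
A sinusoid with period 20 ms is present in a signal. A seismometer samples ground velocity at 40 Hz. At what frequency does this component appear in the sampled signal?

10 Hz

T = 20 ms → f = 1/T = 50 Hz.
50 Hz mod fs = 10 Hz.
10 Hz ≤ fs/2 = 20 Hz, appears at 10 Hz.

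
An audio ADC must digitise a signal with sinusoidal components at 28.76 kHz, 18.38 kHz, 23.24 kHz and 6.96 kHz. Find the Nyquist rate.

57.52 kHz

Highest-frequency component: 28.76 kHz.
Nyquist rate = 2 × 28.76 kHz = 57.52 kHz.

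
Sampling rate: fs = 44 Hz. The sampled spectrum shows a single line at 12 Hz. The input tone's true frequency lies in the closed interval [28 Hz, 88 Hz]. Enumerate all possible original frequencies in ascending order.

Frequencies that alias to 12 Hz are k·fs ± 12 Hz for integer k ≥ 0.
k=0: 12 Hz.
k=1: 32 Hz, 56 Hz.
k=2: 76 Hz, 100 Hz.
k=3: 120 Hz, 144 Hz.
Within [28 Hz, 88 Hz]: 32 Hz, 56 Hz, 76 Hz.

32 Hz, 56 Hz, 76 Hz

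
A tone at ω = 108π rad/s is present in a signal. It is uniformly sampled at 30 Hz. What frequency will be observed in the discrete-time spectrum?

ω = 108π rad/s → f = ω/(2π) = 54 Hz.
54 Hz mod fs = 24 Hz.
24 Hz > fs/2 = 15 Hz, folds to fs − 24 Hz = 6 Hz.

6 Hz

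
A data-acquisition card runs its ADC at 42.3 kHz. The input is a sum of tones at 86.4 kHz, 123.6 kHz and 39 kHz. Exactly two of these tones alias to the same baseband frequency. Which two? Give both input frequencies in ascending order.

fs/2 = 21.15 kHz.
86.4 kHz mod fs = 1.8 kHz.
1.8 kHz ≤ fs/2 = 21.15 kHz, appears at 1.8 kHz.
123.6 kHz mod fs = 39 kHz.
39 kHz > fs/2 = 21.15 kHz, folds to fs − 39 kHz = 3.3 kHz.
39 kHz > fs/2 = 21.15 kHz, folds to fs − 39 kHz = 3.3 kHz.
39 kHz and 123.6 kHz both map to 3.3 kHz.

39 kHz, 123.6 kHz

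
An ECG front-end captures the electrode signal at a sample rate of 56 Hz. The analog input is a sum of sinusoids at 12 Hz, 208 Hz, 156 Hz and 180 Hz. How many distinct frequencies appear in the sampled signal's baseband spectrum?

2

fs/2 = 28 Hz.
12 Hz ≤ fs/2 = 28 Hz, passes unchanged.
208 Hz mod fs = 40 Hz.
40 Hz > fs/2 = 28 Hz, folds to fs − 40 Hz = 16 Hz.
156 Hz mod fs = 44 Hz.
44 Hz > fs/2 = 28 Hz, folds to fs − 44 Hz = 12 Hz.
180 Hz mod fs = 12 Hz.
12 Hz ≤ fs/2 = 28 Hz, appears at 12 Hz.
Distinct values: {12 Hz, 16 Hz} → 2.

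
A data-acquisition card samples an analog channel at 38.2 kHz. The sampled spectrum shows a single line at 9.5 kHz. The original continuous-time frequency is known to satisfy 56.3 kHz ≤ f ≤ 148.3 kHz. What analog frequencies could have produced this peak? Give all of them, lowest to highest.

66.9 kHz, 85.9 kHz, 105.1 kHz, 124.1 kHz, 143.3 kHz

Frequencies that alias to 9.5 kHz are k·fs ± 9.5 kHz for integer k ≥ 0.
k=0: 9.5 kHz.
k=1: 28.7 kHz, 47.7 kHz.
k=2: 66.9 kHz, 85.9 kHz.
k=3: 105.1 kHz, 124.1 kHz.
k=4: 143.3 kHz, 162.3 kHz.
k=5: 181.5 kHz, 200.5 kHz.
Within [56.3 kHz, 148.3 kHz]: 66.9 kHz, 85.9 kHz, 105.1 kHz, 124.1 kHz, 143.3 kHz.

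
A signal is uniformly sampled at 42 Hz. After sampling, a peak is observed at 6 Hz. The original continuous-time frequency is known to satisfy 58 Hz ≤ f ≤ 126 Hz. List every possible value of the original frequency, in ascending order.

Frequencies that alias to 6 Hz are k·fs ± 6 Hz for integer k ≥ 0.
k=0: 6 Hz.
k=1: 36 Hz, 48 Hz.
k=2: 78 Hz, 90 Hz.
k=3: 120 Hz, 132 Hz.
k=4: 162 Hz, 174 Hz.
Within [58 Hz, 126 Hz]: 78 Hz, 90 Hz, 120 Hz.

78 Hz, 90 Hz, 120 Hz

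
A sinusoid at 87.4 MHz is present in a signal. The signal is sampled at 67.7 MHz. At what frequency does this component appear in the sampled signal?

87.4 MHz mod fs = 19.7 MHz.
19.7 MHz ≤ fs/2 = 33.85 MHz, appears at 19.7 MHz.

19.7 MHz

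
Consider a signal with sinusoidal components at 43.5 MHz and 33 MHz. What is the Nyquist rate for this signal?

87 MHz

Highest-frequency component: 43.5 MHz.
Nyquist rate = 2 × 43.5 MHz = 87 MHz.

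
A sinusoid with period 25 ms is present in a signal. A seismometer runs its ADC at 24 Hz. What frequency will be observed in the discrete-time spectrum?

T = 25 ms → f = 1/T = 40 Hz.
40 Hz mod fs = 16 Hz.
16 Hz > fs/2 = 12 Hz, folds to fs − 16 Hz = 8 Hz.

8 Hz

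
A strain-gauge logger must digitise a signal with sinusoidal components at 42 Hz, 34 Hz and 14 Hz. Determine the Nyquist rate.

84 Hz

Highest-frequency component: 42 Hz.
Nyquist rate = 2 × 42 Hz = 84 Hz.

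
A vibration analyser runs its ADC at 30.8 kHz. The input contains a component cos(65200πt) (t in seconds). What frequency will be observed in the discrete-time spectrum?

ω = 65200π rad/s → f = ω/(2π) = 32600 Hz = 32.6 kHz.
32.6 kHz mod fs = 1.8 kHz.
1.8 kHz ≤ fs/2 = 15.4 kHz, appears at 1.8 kHz.

1.8 kHz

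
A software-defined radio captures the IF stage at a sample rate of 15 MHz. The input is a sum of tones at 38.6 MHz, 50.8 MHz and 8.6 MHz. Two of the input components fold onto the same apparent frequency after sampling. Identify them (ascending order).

fs/2 = 7.5 MHz.
38.6 MHz mod fs = 8.6 MHz.
8.6 MHz > fs/2 = 7.5 MHz, folds to fs − 8.6 MHz = 6.4 MHz.
50.8 MHz mod fs = 5.8 MHz.
5.8 MHz ≤ fs/2 = 7.5 MHz, appears at 5.8 MHz.
8.6 MHz > fs/2 = 7.5 MHz, folds to fs − 8.6 MHz = 6.4 MHz.
8.6 MHz and 38.6 MHz both map to 6.4 MHz.

8.6 MHz, 38.6 MHz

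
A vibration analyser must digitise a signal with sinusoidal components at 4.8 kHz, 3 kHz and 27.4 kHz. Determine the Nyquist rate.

54.8 kHz

Highest-frequency component: 27.4 kHz.
Nyquist rate = 2 × 27.4 kHz = 54.8 kHz.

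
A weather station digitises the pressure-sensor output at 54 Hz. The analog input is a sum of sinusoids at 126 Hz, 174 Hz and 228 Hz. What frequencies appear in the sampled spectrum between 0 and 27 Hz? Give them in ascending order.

fs/2 = 27 Hz.
126 Hz mod fs = 18 Hz.
18 Hz ≤ fs/2 = 27 Hz, appears at 18 Hz.
174 Hz mod fs = 12 Hz.
12 Hz ≤ fs/2 = 27 Hz, appears at 12 Hz.
228 Hz mod fs = 12 Hz.
12 Hz ≤ fs/2 = 27 Hz, appears at 12 Hz.
Distinct values: {12 Hz, 18 Hz}.

12 Hz, 18 Hz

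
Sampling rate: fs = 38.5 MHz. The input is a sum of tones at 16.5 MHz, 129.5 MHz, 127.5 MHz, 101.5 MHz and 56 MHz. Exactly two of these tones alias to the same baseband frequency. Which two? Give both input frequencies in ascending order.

101.5 MHz, 129.5 MHz

fs/2 = 19.25 MHz.
16.5 MHz ≤ fs/2 = 19.25 MHz, passes unchanged.
129.5 MHz mod fs = 14 MHz.
14 MHz ≤ fs/2 = 19.25 MHz, appears at 14 MHz.
127.5 MHz mod fs = 12 MHz.
12 MHz ≤ fs/2 = 19.25 MHz, appears at 12 MHz.
101.5 MHz mod fs = 24.5 MHz.
24.5 MHz > fs/2 = 19.25 MHz, folds to fs − 24.5 MHz = 14 MHz.
56 MHz mod fs = 17.5 MHz.
17.5 MHz ≤ fs/2 = 19.25 MHz, appears at 17.5 MHz.
101.5 MHz and 129.5 MHz both map to 14 MHz.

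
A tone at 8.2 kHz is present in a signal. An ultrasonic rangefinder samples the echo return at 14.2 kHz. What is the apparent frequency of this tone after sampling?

8.2 kHz > fs/2 = 7.1 kHz, folds to fs − 8.2 kHz = 6 kHz.

6 kHz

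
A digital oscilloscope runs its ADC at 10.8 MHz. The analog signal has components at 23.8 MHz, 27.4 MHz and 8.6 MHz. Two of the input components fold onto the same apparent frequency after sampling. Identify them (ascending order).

fs/2 = 5.4 MHz.
23.8 MHz mod fs = 2.2 MHz.
2.2 MHz ≤ fs/2 = 5.4 MHz, appears at 2.2 MHz.
27.4 MHz mod fs = 5.8 MHz.
5.8 MHz > fs/2 = 5.4 MHz, folds to fs − 5.8 MHz = 5 MHz.
8.6 MHz > fs/2 = 5.4 MHz, folds to fs − 8.6 MHz = 2.2 MHz.
8.6 MHz and 23.8 MHz both map to 2.2 MHz.

8.6 MHz, 23.8 MHz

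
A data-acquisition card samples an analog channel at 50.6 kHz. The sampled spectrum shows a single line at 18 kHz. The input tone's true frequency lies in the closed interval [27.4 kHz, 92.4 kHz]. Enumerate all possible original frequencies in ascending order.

32.6 kHz, 68.6 kHz, 83.2 kHz

Frequencies that alias to 18 kHz are k·fs ± 18 kHz for integer k ≥ 0.
k=0: 18 kHz.
k=1: 32.6 kHz, 68.6 kHz.
k=2: 83.2 kHz, 119.2 kHz.
k=3: 133.8 kHz, 169.8 kHz.
Within [27.4 kHz, 92.4 kHz]: 32.6 kHz, 68.6 kHz, 83.2 kHz.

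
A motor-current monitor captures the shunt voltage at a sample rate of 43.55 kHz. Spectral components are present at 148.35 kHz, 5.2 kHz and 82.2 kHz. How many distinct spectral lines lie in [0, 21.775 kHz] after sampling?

3

fs/2 = 21.775 kHz.
148.35 kHz mod fs = 17.7 kHz.
17.7 kHz ≤ fs/2 = 21.775 kHz, appears at 17.7 kHz.
5.2 kHz ≤ fs/2 = 21.775 kHz, passes unchanged.
82.2 kHz mod fs = 38.65 kHz.
38.65 kHz > fs/2 = 21.775 kHz, folds to fs − 38.65 kHz = 4.9 kHz.
Distinct values: {4.9 kHz, 5.2 kHz, 17.7 kHz} → 3.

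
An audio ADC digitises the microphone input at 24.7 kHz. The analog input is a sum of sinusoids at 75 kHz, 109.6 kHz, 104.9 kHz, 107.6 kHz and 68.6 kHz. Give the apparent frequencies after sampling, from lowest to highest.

0.9 kHz, 5.5 kHz, 6.1 kHz, 8.8 kHz, 10.8 kHz

fs/2 = 12.35 kHz.
75 kHz mod fs = 0.9 kHz.
0.9 kHz ≤ fs/2 = 12.35 kHz, appears at 0.9 kHz.
109.6 kHz mod fs = 10.8 kHz.
10.8 kHz ≤ fs/2 = 12.35 kHz, appears at 10.8 kHz.
104.9 kHz mod fs = 6.1 kHz.
6.1 kHz ≤ fs/2 = 12.35 kHz, appears at 6.1 kHz.
107.6 kHz mod fs = 8.8 kHz.
8.8 kHz ≤ fs/2 = 12.35 kHz, appears at 8.8 kHz.
68.6 kHz mod fs = 19.2 kHz.
19.2 kHz > fs/2 = 12.35 kHz, folds to fs − 19.2 kHz = 5.5 kHz.
Distinct values: {0.9 kHz, 5.5 kHz, 6.1 kHz, 8.8 kHz, 10.8 kHz}.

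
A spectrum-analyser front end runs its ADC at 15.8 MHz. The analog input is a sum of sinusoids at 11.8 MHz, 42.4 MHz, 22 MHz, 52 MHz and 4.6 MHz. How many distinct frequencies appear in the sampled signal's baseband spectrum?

fs/2 = 7.9 MHz.
11.8 MHz > fs/2 = 7.9 MHz, folds to fs − 11.8 MHz = 4 MHz.
42.4 MHz mod fs = 10.8 MHz.
10.8 MHz > fs/2 = 7.9 MHz, folds to fs − 10.8 MHz = 5 MHz.
22 MHz mod fs = 6.2 MHz.
6.2 MHz ≤ fs/2 = 7.9 MHz, appears at 6.2 MHz.
52 MHz mod fs = 4.6 MHz.
4.6 MHz ≤ fs/2 = 7.9 MHz, appears at 4.6 MHz.
4.6 MHz ≤ fs/2 = 7.9 MHz, passes unchanged.
Distinct values: {4 MHz, 4.6 MHz, 5 MHz, 6.2 MHz} → 4.

4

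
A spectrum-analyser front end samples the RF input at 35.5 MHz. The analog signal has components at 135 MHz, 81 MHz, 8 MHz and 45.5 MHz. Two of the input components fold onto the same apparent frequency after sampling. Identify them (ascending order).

fs/2 = 17.75 MHz.
135 MHz mod fs = 28.5 MHz.
28.5 MHz > fs/2 = 17.75 MHz, folds to fs − 28.5 MHz = 7 MHz.
81 MHz mod fs = 10 MHz.
10 MHz ≤ fs/2 = 17.75 MHz, appears at 10 MHz.
8 MHz ≤ fs/2 = 17.75 MHz, passes unchanged.
45.5 MHz mod fs = 10 MHz.
10 MHz ≤ fs/2 = 17.75 MHz, appears at 10 MHz.
45.5 MHz and 81 MHz both map to 10 MHz.

45.5 MHz, 81 MHz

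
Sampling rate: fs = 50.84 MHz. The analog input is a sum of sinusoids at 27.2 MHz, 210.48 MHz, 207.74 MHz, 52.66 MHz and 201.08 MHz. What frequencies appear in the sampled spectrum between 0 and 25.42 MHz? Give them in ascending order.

1.82 MHz, 2.28 MHz, 4.38 MHz, 7.12 MHz, 23.64 MHz

fs/2 = 25.42 MHz.
27.2 MHz > fs/2 = 25.42 MHz, folds to fs − 27.2 MHz = 23.64 MHz.
210.48 MHz mod fs = 7.12 MHz.
7.12 MHz ≤ fs/2 = 25.42 MHz, appears at 7.12 MHz.
207.74 MHz mod fs = 4.38 MHz.
4.38 MHz ≤ fs/2 = 25.42 MHz, appears at 4.38 MHz.
52.66 MHz mod fs = 1.82 MHz.
1.82 MHz ≤ fs/2 = 25.42 MHz, appears at 1.82 MHz.
201.08 MHz mod fs = 48.56 MHz.
48.56 MHz > fs/2 = 25.42 MHz, folds to fs − 48.56 MHz = 2.28 MHz.
Distinct values: {1.82 MHz, 2.28 MHz, 4.38 MHz, 7.12 MHz, 23.64 MHz}.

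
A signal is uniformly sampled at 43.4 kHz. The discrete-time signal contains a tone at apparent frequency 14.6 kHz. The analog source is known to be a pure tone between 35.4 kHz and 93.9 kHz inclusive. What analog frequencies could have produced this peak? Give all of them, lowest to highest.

58 kHz, 72.2 kHz

Frequencies that alias to 14.6 kHz are k·fs ± 14.6 kHz for integer k ≥ 0.
k=0: 14.6 kHz.
k=1: 28.8 kHz, 58 kHz.
k=2: 72.2 kHz, 101.4 kHz.
k=3: 115.6 kHz, 144.8 kHz.
Within [35.4 kHz, 93.9 kHz]: 58 kHz, 72.2 kHz.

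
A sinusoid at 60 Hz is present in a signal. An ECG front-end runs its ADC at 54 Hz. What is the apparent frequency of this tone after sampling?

60 Hz mod fs = 6 Hz.
6 Hz ≤ fs/2 = 27 Hz, appears at 6 Hz.

6 Hz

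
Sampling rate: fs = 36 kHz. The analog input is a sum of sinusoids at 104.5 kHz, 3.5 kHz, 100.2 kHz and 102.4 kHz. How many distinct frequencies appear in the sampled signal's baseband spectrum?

3

fs/2 = 18 kHz.
104.5 kHz mod fs = 32.5 kHz.
32.5 kHz > fs/2 = 18 kHz, folds to fs − 32.5 kHz = 3.5 kHz.
3.5 kHz ≤ fs/2 = 18 kHz, passes unchanged.
100.2 kHz mod fs = 28.2 kHz.
28.2 kHz > fs/2 = 18 kHz, folds to fs − 28.2 kHz = 7.8 kHz.
102.4 kHz mod fs = 30.4 kHz.
30.4 kHz > fs/2 = 18 kHz, folds to fs − 30.4 kHz = 5.6 kHz.
Distinct values: {3.5 kHz, 5.6 kHz, 7.8 kHz} → 3.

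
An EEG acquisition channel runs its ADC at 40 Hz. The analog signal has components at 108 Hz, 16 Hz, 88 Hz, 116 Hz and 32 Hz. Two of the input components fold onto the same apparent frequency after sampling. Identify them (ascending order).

fs/2 = 20 Hz.
108 Hz mod fs = 28 Hz.
28 Hz > fs/2 = 20 Hz, folds to fs − 28 Hz = 12 Hz.
16 Hz ≤ fs/2 = 20 Hz, passes unchanged.
88 Hz mod fs = 8 Hz.
8 Hz ≤ fs/2 = 20 Hz, appears at 8 Hz.
116 Hz mod fs = 36 Hz.
36 Hz > fs/2 = 20 Hz, folds to fs − 36 Hz = 4 Hz.
32 Hz > fs/2 = 20 Hz, folds to fs − 32 Hz = 8 Hz.
32 Hz and 88 Hz both map to 8 Hz.

32 Hz, 88 Hz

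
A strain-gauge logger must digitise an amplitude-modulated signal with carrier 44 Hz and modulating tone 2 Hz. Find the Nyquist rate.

AM sidebands sit at fc ± fm = 42 Hz and 46 Hz.
Highest-frequency component: 46 Hz.
Nyquist rate = 2 × 46 Hz = 92 Hz.

92 Hz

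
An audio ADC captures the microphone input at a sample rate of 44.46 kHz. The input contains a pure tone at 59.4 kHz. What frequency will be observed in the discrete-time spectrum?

59.4 kHz mod fs = 14.94 kHz.
14.94 kHz ≤ fs/2 = 22.23 kHz, appears at 14.94 kHz.

14.94 kHz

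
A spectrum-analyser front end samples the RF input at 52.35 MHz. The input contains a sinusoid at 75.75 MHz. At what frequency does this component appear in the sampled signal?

23.4 MHz

75.75 MHz mod fs = 23.4 MHz.
23.4 MHz ≤ fs/2 = 26.175 MHz, appears at 23.4 MHz.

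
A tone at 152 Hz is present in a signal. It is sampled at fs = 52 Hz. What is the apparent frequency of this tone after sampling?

4 Hz

152 Hz mod fs = 48 Hz.
48 Hz > fs/2 = 26 Hz, folds to fs − 48 Hz = 4 Hz.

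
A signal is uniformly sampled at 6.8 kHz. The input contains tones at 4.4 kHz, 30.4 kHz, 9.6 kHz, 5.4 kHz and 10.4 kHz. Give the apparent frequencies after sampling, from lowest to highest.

1.4 kHz, 2.4 kHz, 2.8 kHz, 3.2 kHz

fs/2 = 3.4 kHz.
4.4 kHz > fs/2 = 3.4 kHz, folds to fs − 4.4 kHz = 2.4 kHz.
30.4 kHz mod fs = 3.2 kHz.
3.2 kHz ≤ fs/2 = 3.4 kHz, appears at 3.2 kHz.
9.6 kHz mod fs = 2.8 kHz.
2.8 kHz ≤ fs/2 = 3.4 kHz, appears at 2.8 kHz.
5.4 kHz > fs/2 = 3.4 kHz, folds to fs − 5.4 kHz = 1.4 kHz.
10.4 kHz mod fs = 3.6 kHz.
3.6 kHz > fs/2 = 3.4 kHz, folds to fs − 3.6 kHz = 3.2 kHz.
Distinct values: {1.4 kHz, 2.4 kHz, 2.8 kHz, 3.2 kHz}.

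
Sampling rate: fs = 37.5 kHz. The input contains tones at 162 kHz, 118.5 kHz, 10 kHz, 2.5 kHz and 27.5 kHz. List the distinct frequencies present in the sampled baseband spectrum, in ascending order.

fs/2 = 18.75 kHz.
162 kHz mod fs = 12 kHz.
12 kHz ≤ fs/2 = 18.75 kHz, appears at 12 kHz.
118.5 kHz mod fs = 6 kHz.
6 kHz ≤ fs/2 = 18.75 kHz, appears at 6 kHz.
10 kHz ≤ fs/2 = 18.75 kHz, passes unchanged.
2.5 kHz ≤ fs/2 = 18.75 kHz, passes unchanged.
27.5 kHz > fs/2 = 18.75 kHz, folds to fs − 27.5 kHz = 10 kHz.
Distinct values: {2.5 kHz, 6 kHz, 10 kHz, 12 kHz}.

2.5 kHz, 6 kHz, 10 kHz, 12 kHz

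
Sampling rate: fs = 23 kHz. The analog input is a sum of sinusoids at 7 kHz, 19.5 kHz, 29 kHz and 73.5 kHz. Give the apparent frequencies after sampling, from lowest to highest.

3.5 kHz, 4.5 kHz, 6 kHz, 7 kHz

fs/2 = 11.5 kHz.
7 kHz ≤ fs/2 = 11.5 kHz, passes unchanged.
19.5 kHz > fs/2 = 11.5 kHz, folds to fs − 19.5 kHz = 3.5 kHz.
29 kHz mod fs = 6 kHz.
6 kHz ≤ fs/2 = 11.5 kHz, appears at 6 kHz.
73.5 kHz mod fs = 4.5 kHz.
4.5 kHz ≤ fs/2 = 11.5 kHz, appears at 4.5 kHz.
Distinct values: {3.5 kHz, 4.5 kHz, 6 kHz, 7 kHz}.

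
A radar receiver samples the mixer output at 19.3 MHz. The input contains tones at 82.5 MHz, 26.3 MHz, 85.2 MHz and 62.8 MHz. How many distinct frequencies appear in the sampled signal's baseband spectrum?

fs/2 = 9.65 MHz.
82.5 MHz mod fs = 5.3 MHz.
5.3 MHz ≤ fs/2 = 9.65 MHz, appears at 5.3 MHz.
26.3 MHz mod fs = 7 MHz.
7 MHz ≤ fs/2 = 9.65 MHz, appears at 7 MHz.
85.2 MHz mod fs = 8 MHz.
8 MHz ≤ fs/2 = 9.65 MHz, appears at 8 MHz.
62.8 MHz mod fs = 4.9 MHz.
4.9 MHz ≤ fs/2 = 9.65 MHz, appears at 4.9 MHz.
Distinct values: {4.9 MHz, 5.3 MHz, 7 MHz, 8 MHz} → 4.

4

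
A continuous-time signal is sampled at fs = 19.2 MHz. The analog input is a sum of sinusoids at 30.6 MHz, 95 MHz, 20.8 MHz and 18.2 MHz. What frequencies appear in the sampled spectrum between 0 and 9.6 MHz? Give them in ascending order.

1 MHz, 1.6 MHz, 7.8 MHz

fs/2 = 9.6 MHz.
30.6 MHz mod fs = 11.4 MHz.
11.4 MHz > fs/2 = 9.6 MHz, folds to fs − 11.4 MHz = 7.8 MHz.
95 MHz mod fs = 18.2 MHz.
18.2 MHz > fs/2 = 9.6 MHz, folds to fs − 18.2 MHz = 1 MHz.
20.8 MHz mod fs = 1.6 MHz.
1.6 MHz ≤ fs/2 = 9.6 MHz, appears at 1.6 MHz.
18.2 MHz > fs/2 = 9.6 MHz, folds to fs − 18.2 MHz = 1 MHz.
Distinct values: {1 MHz, 1.6 MHz, 7.8 MHz}.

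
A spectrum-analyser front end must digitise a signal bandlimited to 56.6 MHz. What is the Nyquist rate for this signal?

113.2 MHz

Nyquist rate = 2 × 56.6 MHz = 113.2 MHz.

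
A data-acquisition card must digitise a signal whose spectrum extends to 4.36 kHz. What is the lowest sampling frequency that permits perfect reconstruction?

8.72 kHz

Nyquist rate = 2 × 4.36 kHz = 8.72 kHz.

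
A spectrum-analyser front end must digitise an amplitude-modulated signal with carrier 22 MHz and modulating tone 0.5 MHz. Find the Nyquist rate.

AM sidebands sit at fc ± fm = 21.5 MHz and 22.5 MHz.
Highest-frequency component: 22.5 MHz.
Nyquist rate = 2 × 22.5 MHz = 45 MHz.

45 MHz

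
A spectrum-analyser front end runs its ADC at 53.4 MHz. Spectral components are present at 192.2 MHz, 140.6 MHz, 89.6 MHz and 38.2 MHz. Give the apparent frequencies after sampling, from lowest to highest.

fs/2 = 26.7 MHz.
192.2 MHz mod fs = 32 MHz.
32 MHz > fs/2 = 26.7 MHz, folds to fs − 32 MHz = 21.4 MHz.
140.6 MHz mod fs = 33.8 MHz.
33.8 MHz > fs/2 = 26.7 MHz, folds to fs − 33.8 MHz = 19.6 MHz.
89.6 MHz mod fs = 36.2 MHz.
36.2 MHz > fs/2 = 26.7 MHz, folds to fs − 36.2 MHz = 17.2 MHz.
38.2 MHz > fs/2 = 26.7 MHz, folds to fs − 38.2 MHz = 15.2 MHz.
Distinct values: {15.2 MHz, 17.2 MHz, 19.6 MHz, 21.4 MHz}.

15.2 MHz, 17.2 MHz, 19.6 MHz, 21.4 MHz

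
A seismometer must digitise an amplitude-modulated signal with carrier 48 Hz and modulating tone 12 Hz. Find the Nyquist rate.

120 Hz

AM sidebands sit at fc ± fm = 36 Hz and 60 Hz.
Highest-frequency component: 60 Hz.
Nyquist rate = 2 × 60 Hz = 120 Hz.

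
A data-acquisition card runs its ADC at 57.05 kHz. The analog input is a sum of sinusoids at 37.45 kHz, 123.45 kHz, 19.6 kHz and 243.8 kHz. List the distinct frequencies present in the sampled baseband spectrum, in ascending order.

fs/2 = 28.525 kHz.
37.45 kHz > fs/2 = 28.525 kHz, folds to fs − 37.45 kHz = 19.6 kHz.
123.45 kHz mod fs = 9.35 kHz.
9.35 kHz ≤ fs/2 = 28.525 kHz, appears at 9.35 kHz.
19.6 kHz ≤ fs/2 = 28.525 kHz, passes unchanged.
243.8 kHz mod fs = 15.6 kHz.
15.6 kHz ≤ fs/2 = 28.525 kHz, appears at 15.6 kHz.
Distinct values: {9.35 kHz, 15.6 kHz, 19.6 kHz}.

9.35 kHz, 15.6 kHz, 19.6 kHz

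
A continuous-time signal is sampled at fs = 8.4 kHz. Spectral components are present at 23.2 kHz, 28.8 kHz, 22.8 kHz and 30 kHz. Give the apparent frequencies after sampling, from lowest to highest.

2 kHz, 2.4 kHz, 3.6 kHz

fs/2 = 4.2 kHz.
23.2 kHz mod fs = 6.4 kHz.
6.4 kHz > fs/2 = 4.2 kHz, folds to fs − 6.4 kHz = 2 kHz.
28.8 kHz mod fs = 3.6 kHz.
3.6 kHz ≤ fs/2 = 4.2 kHz, appears at 3.6 kHz.
22.8 kHz mod fs = 6 kHz.
6 kHz > fs/2 = 4.2 kHz, folds to fs − 6 kHz = 2.4 kHz.
30 kHz mod fs = 4.8 kHz.
4.8 kHz > fs/2 = 4.2 kHz, folds to fs − 4.8 kHz = 3.6 kHz.
Distinct values: {2 kHz, 2.4 kHz, 3.6 kHz}.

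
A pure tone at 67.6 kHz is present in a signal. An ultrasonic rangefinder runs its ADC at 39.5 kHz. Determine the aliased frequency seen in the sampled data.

67.6 kHz mod fs = 28.1 kHz.
28.1 kHz > fs/2 = 19.75 kHz, folds to fs − 28.1 kHz = 11.4 kHz.

11.4 kHz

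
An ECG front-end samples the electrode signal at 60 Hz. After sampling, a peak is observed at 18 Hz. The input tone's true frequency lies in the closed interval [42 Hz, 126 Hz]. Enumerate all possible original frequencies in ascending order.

42 Hz, 78 Hz, 102 Hz

Frequencies that alias to 18 Hz are k·fs ± 18 Hz for integer k ≥ 0.
k=0: 18 Hz.
k=1: 42 Hz, 78 Hz.
k=2: 102 Hz, 138 Hz.
k=3: 162 Hz, 198 Hz.
Within [42 Hz, 126 Hz]: 42 Hz, 78 Hz, 102 Hz.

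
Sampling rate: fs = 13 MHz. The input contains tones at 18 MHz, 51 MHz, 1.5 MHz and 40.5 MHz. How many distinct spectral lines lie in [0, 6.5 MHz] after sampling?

fs/2 = 6.5 MHz.
18 MHz mod fs = 5 MHz.
5 MHz ≤ fs/2 = 6.5 MHz, appears at 5 MHz.
51 MHz mod fs = 12 MHz.
12 MHz > fs/2 = 6.5 MHz, folds to fs − 12 MHz = 1 MHz.
1.5 MHz ≤ fs/2 = 6.5 MHz, passes unchanged.
40.5 MHz mod fs = 1.5 MHz.
1.5 MHz ≤ fs/2 = 6.5 MHz, appears at 1.5 MHz.
Distinct values: {1 MHz, 1.5 MHz, 5 MHz} → 3.

3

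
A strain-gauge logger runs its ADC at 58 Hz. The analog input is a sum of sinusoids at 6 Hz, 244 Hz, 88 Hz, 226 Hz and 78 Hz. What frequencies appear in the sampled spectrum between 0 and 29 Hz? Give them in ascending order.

fs/2 = 29 Hz.
6 Hz ≤ fs/2 = 29 Hz, passes unchanged.
244 Hz mod fs = 12 Hz.
12 Hz ≤ fs/2 = 29 Hz, appears at 12 Hz.
88 Hz mod fs = 30 Hz.
30 Hz > fs/2 = 29 Hz, folds to fs − 30 Hz = 28 Hz.
226 Hz mod fs = 52 Hz.
52 Hz > fs/2 = 29 Hz, folds to fs − 52 Hz = 6 Hz.
78 Hz mod fs = 20 Hz.
20 Hz ≤ fs/2 = 29 Hz, appears at 20 Hz.
Distinct values: {6 Hz, 12 Hz, 20 Hz, 28 Hz}.

6 Hz, 12 Hz, 20 Hz, 28 Hz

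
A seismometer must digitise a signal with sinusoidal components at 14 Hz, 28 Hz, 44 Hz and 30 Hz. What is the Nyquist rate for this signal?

Highest-frequency component: 44 Hz.
Nyquist rate = 2 × 44 Hz = 88 Hz.

88 Hz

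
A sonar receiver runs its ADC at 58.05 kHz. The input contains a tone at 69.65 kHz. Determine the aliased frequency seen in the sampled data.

11.6 kHz

69.65 kHz mod fs = 11.6 kHz.
11.6 kHz ≤ fs/2 = 29.025 kHz, appears at 11.6 kHz.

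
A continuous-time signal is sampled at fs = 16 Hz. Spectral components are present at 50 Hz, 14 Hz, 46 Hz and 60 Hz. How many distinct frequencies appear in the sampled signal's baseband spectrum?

fs/2 = 8 Hz.
50 Hz mod fs = 2 Hz.
2 Hz ≤ fs/2 = 8 Hz, appears at 2 Hz.
14 Hz > fs/2 = 8 Hz, folds to fs − 14 Hz = 2 Hz.
46 Hz mod fs = 14 Hz.
14 Hz > fs/2 = 8 Hz, folds to fs − 14 Hz = 2 Hz.
60 Hz mod fs = 12 Hz.
12 Hz > fs/2 = 8 Hz, folds to fs − 12 Hz = 4 Hz.
Distinct values: {2 Hz, 4 Hz} → 2.

2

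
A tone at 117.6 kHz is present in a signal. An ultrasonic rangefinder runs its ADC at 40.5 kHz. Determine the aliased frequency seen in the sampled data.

3.9 kHz

117.6 kHz mod fs = 36.6 kHz.
36.6 kHz > fs/2 = 20.25 kHz, folds to fs − 36.6 kHz = 3.9 kHz.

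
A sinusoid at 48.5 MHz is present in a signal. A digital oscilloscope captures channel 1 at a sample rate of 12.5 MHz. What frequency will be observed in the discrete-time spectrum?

48.5 MHz mod fs = 11 MHz.
11 MHz > fs/2 = 6.25 MHz, folds to fs − 11 MHz = 1.5 MHz.

1.5 MHz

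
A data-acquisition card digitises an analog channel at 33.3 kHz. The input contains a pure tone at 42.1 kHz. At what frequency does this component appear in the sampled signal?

8.8 kHz

42.1 kHz mod fs = 8.8 kHz.
8.8 kHz ≤ fs/2 = 16.65 kHz, appears at 8.8 kHz.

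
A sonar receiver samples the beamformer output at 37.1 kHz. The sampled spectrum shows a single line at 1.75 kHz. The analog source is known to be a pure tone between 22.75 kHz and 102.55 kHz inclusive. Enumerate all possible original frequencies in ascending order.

35.35 kHz, 38.85 kHz, 72.45 kHz, 75.95 kHz

Frequencies that alias to 1.75 kHz are k·fs ± 1.75 kHz for integer k ≥ 0.
k=0: 1.75 kHz.
k=1: 35.35 kHz, 38.85 kHz.
k=2: 72.45 kHz, 75.95 kHz.
k=3: 109.55 kHz, 113.05 kHz.
Within [22.75 kHz, 102.55 kHz]: 35.35 kHz, 38.85 kHz, 72.45 kHz, 75.95 kHz.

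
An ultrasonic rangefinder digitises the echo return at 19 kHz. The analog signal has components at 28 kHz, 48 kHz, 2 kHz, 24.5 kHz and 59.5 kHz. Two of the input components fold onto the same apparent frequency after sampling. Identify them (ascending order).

28 kHz, 48 kHz

fs/2 = 9.5 kHz.
28 kHz mod fs = 9 kHz.
9 kHz ≤ fs/2 = 9.5 kHz, appears at 9 kHz.
48 kHz mod fs = 10 kHz.
10 kHz > fs/2 = 9.5 kHz, folds to fs − 10 kHz = 9 kHz.
2 kHz ≤ fs/2 = 9.5 kHz, passes unchanged.
24.5 kHz mod fs = 5.5 kHz.
5.5 kHz ≤ fs/2 = 9.5 kHz, appears at 5.5 kHz.
59.5 kHz mod fs = 2.5 kHz.
2.5 kHz ≤ fs/2 = 9.5 kHz, appears at 2.5 kHz.
28 kHz and 48 kHz both map to 9 kHz.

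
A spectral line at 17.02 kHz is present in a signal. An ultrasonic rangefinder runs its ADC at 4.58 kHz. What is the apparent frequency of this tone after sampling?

17.02 kHz mod fs = 3.28 kHz.
3.28 kHz > fs/2 = 2.29 kHz, folds to fs − 3.28 kHz = 1.3 kHz.

1.3 kHz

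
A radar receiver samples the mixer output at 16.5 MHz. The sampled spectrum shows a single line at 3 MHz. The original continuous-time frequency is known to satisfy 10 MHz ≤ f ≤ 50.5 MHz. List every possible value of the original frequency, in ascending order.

13.5 MHz, 19.5 MHz, 30 MHz, 36 MHz, 46.5 MHz

Frequencies that alias to 3 MHz are k·fs ± 3 MHz for integer k ≥ 0.
k=0: 3 MHz.
k=1: 13.5 MHz, 19.5 MHz.
k=2: 30 MHz, 36 MHz.
k=3: 46.5 MHz, 52.5 MHz.
k=4: 63 MHz, 69 MHz.
Within [10 MHz, 50.5 MHz]: 13.5 MHz, 19.5 MHz, 30 MHz, 36 MHz, 46.5 MHz.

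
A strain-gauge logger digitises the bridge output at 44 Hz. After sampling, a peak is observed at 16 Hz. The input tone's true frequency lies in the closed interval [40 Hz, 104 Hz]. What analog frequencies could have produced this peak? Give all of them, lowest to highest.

Frequencies that alias to 16 Hz are k·fs ± 16 Hz for integer k ≥ 0.
k=0: 16 Hz.
k=1: 28 Hz, 60 Hz.
k=2: 72 Hz, 104 Hz.
k=3: 116 Hz, 148 Hz.
Within [40 Hz, 104 Hz]: 60 Hz, 72 Hz, 104 Hz.

60 Hz, 72 Hz, 104 Hz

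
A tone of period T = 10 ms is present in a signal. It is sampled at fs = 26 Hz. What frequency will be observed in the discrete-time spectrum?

T = 10 ms → f = 1/T = 100 Hz.
100 Hz mod fs = 22 Hz.
22 Hz > fs/2 = 13 Hz, folds to fs − 22 Hz = 4 Hz.

4 Hz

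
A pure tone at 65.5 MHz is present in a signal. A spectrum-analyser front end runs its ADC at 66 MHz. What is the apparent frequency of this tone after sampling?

0.5 MHz

65.5 MHz > fs/2 = 33 MHz, folds to fs − 65.5 MHz = 0.5 MHz.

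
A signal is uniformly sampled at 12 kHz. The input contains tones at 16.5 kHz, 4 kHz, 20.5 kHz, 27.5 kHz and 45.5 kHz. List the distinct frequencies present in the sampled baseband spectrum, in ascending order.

2.5 kHz, 3.5 kHz, 4 kHz, 4.5 kHz

fs/2 = 6 kHz.
16.5 kHz mod fs = 4.5 kHz.
4.5 kHz ≤ fs/2 = 6 kHz, appears at 4.5 kHz.
4 kHz ≤ fs/2 = 6 kHz, passes unchanged.
20.5 kHz mod fs = 8.5 kHz.
8.5 kHz > fs/2 = 6 kHz, folds to fs − 8.5 kHz = 3.5 kHz.
27.5 kHz mod fs = 3.5 kHz.
3.5 kHz ≤ fs/2 = 6 kHz, appears at 3.5 kHz.
45.5 kHz mod fs = 9.5 kHz.
9.5 kHz > fs/2 = 6 kHz, folds to fs − 9.5 kHz = 2.5 kHz.
Distinct values: {2.5 kHz, 3.5 kHz, 4 kHz, 4.5 kHz}.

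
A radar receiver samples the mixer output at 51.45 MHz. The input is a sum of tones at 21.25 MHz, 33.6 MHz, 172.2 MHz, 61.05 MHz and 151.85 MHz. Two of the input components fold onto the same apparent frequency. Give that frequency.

17.85 MHz

fs/2 = 25.725 MHz.
21.25 MHz ≤ fs/2 = 25.725 MHz, passes unchanged.
33.6 MHz > fs/2 = 25.725 MHz, folds to fs − 33.6 MHz = 17.85 MHz.
172.2 MHz mod fs = 17.85 MHz.
17.85 MHz ≤ fs/2 = 25.725 MHz, appears at 17.85 MHz.
61.05 MHz mod fs = 9.6 MHz.
9.6 MHz ≤ fs/2 = 25.725 MHz, appears at 9.6 MHz.
151.85 MHz mod fs = 48.95 MHz.
48.95 MHz > fs/2 = 25.725 MHz, folds to fs − 48.95 MHz = 2.5 MHz.
33.6 MHz and 172.2 MHz both map to 17.85 MHz.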